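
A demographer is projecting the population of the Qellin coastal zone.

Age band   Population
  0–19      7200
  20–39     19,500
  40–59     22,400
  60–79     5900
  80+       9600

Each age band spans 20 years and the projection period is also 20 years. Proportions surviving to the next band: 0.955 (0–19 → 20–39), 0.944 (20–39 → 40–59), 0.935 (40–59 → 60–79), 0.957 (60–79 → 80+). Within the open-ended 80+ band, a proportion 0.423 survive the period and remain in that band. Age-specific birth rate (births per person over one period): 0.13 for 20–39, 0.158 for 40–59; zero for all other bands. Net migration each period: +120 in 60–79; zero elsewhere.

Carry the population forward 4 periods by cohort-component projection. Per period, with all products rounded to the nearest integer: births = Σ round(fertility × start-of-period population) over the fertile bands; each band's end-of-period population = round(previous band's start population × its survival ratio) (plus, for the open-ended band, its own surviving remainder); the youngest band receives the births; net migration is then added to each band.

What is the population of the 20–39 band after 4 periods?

Period 1:
Births: 19500 * 0.13 = 2535, 22400 * 0.158 = 3539 → 6074
20–39: 7200 * 0.955 = 6876
40–59: 19500 * 0.944 = 18408
60–79: 22400 * 0.935 = 20944
80+: 5900 * 0.957 + 9600 * 0.423 = 5646 + 4061 = 9707
Net migration: 60–79 + 120 → 21064
→ [6074, 6876, 18408, 21064, 9707]
Period 2:
Births: 6876 * 0.13 = 894, 18408 * 0.158 = 2908 → 3802
20–39: 6074 * 0.955 = 5801
40–59: 6876 * 0.944 = 6491
60–79: 18408 * 0.935 = 17211
80+: 21064 * 0.957 + 9707 * 0.423 = 20158 + 4106 = 24264
Net migration: 60–79 + 120 → 17331
→ [3802, 5801, 6491, 17331, 24264]
Period 3:
Births: 5801 * 0.13 = 754, 6491 * 0.158 = 1026 → 1780
20–39: 3802 * 0.955 = 3631
40–59: 5801 * 0.944 = 5476
60–79: 6491 * 0.935 = 6069
80+: 17331 * 0.957 + 24264 * 0.423 = 16586 + 10264 = 26850
Net migration: 60–79 + 120 → 6189
→ [1780, 3631, 5476, 6189, 26850]
Period 4:
Births: 3631 * 0.13 = 472, 5476 * 0.158 = 865 → 1337
20–39: 1780 * 0.955 = 1700
40–59: 3631 * 0.944 = 3428
60–79: 5476 * 0.935 = 5120
80+: 6189 * 0.957 + 26850 * 0.423 = 5923 + 11358 = 17281
Net migration: 60–79 + 120 → 5240
→ [1337, 1700, 3428, 5240, 17281]

1700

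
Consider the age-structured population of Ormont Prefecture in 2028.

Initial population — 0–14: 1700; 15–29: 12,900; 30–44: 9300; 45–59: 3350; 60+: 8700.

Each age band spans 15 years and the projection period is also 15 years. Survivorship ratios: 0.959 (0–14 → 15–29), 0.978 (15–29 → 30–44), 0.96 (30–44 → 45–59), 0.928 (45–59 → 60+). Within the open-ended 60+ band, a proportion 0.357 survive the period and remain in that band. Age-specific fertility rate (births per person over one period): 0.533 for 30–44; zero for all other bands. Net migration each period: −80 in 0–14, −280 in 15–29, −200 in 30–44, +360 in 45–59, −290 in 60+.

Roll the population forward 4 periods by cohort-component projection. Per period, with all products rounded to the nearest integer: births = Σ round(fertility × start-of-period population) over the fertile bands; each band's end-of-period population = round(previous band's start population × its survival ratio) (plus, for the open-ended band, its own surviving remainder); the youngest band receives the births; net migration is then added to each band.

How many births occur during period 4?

Call the bands 1 to 5, youngest first.
Period 1:
Births: 9300 × 0.533 = 4957
Band 2: 1700 × 0.959 = 1630
Band 3: 12900 × 0.978 = 12616
Band 4: 9300 × 0.96 = 8928
Band 5: 3350 × 0.928 + 8700 × 0.357 = 3109 + 3106 = 6215
Net migration: Band 1 − 80 → 4877; Band 2 − 280 → 1350; Band 3 − 200 → 12416; Band 4 + 360 → 9288; Band 5 − 290 → 5925
Giving 4877 / 1350 / 12416 / 9288 / 5925.
Period 2:
Births: 12416 × 0.533 = 6618
Band 2: 4877 × 0.959 = 4677
Band 3: 1350 × 0.978 = 1320
Band 4: 12416 × 0.96 = 11919
Band 5: 9288 × 0.928 + 5925 × 0.357 = 8619 + 2115 = 10734
Net migration: Band 1 − 80 → 6538; Band 2 − 280 → 4397; Band 3 − 200 → 1120; Band 4 + 360 → 12279; Band 5 − 290 → 10444
Giving 6538 / 4397 / 1120 / 12279 / 10444.
Period 3:
Births: 1120 × 0.533 = 597
Band 2: 6538 × 0.959 = 6270
Band 3: 4397 × 0.978 = 4300
Band 4: 1120 × 0.96 = 1075
Band 5: 12279 × 0.928 + 10444 × 0.357 = 11395 + 3729 = 15124
Net migration: Band 1 − 80 → 517; Band 2 − 280 → 5990; Band 3 − 200 → 4100; Band 4 + 360 → 1435; Band 5 − 290 → 14834
Giving 517 / 5990 / 4100 / 1435 / 14834.
Period 4:
Births: 4100 × 0.533 = 2185
Band 2: 517 × 0.959 = 496
Band 3: 5990 × 0.978 = 5858
Band 4: 4100 × 0.96 = 3936
Band 5: 1435 × 0.928 + 14834 × 0.357 = 1332 + 5296 = 6628
Net migration: Band 1 − 80 → 2105; Band 2 − 280 → 216; Band 3 − 200 → 5658; Band 4 + 360 → 4296; Band 5 − 290 → 6338
Giving 2105 / 216 / 5658 / 4296 / 6338.

2185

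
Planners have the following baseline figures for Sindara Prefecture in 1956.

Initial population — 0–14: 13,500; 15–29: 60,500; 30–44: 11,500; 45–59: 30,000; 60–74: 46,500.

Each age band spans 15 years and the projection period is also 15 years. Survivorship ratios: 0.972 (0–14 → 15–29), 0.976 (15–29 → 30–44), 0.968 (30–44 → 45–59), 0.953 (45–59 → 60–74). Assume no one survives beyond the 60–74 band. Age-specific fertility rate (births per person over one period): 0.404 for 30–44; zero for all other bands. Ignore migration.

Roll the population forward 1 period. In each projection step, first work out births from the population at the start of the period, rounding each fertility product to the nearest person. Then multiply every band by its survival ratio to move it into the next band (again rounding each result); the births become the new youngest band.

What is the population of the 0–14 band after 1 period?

[period 1]
Births: 11500 × 0.404 = 4646
15–29: 13500 × 0.972 = 13122
30–44: 60500 × 0.976 = 59048
45–59: 11500 × 0.968 = 11132
60–74: 30000 × 0.953 = 28590
Population now: 0–14=4646, 15–29=13122, 30–44=59048, 45–59=11132, 60–74=28590

4646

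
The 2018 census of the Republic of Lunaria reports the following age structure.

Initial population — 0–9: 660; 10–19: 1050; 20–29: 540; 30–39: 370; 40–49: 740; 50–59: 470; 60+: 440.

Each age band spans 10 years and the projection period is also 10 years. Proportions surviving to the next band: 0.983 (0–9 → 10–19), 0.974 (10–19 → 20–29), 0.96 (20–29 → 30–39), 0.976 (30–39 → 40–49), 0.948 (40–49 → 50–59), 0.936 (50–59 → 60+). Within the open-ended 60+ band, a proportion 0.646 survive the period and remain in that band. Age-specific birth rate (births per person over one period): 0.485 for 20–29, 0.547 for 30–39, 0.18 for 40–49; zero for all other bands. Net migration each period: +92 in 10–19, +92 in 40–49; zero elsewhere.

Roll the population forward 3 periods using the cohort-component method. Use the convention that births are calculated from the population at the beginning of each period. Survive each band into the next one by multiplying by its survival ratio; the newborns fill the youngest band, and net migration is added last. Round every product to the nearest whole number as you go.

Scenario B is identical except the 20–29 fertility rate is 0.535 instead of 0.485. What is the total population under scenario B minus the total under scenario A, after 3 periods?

112

— Period 1 —
Births: 540 × 0.485 = 262 ; 370 × 0.547 = 202 ; 740 × 0.18 = 133 — total 597
10–19: 660 × 0.983 = 649
20–29: 1050 × 0.974 = 1023
30–39: 540 × 0.96 = 518
40–49: 370 × 0.976 = 361
50–59: 740 × 0.948 = 702
60+: 470 × 0.936 + 440 × 0.646 = 440 + 284 = 724
Net migration: 10–19 + 92 → 741; 40–49 + 92 → 453
Population now: 0–9=597, 10–19=741, 20–29=1023, 30–39=518, 40–49=453, 50–59=702, 60+=724
— Period 2 —
Births: 1023 × 0.485 = 496 ; 518 × 0.547 = 283 ; 453 × 0.18 = 82 — total 861
10–19: 597 × 0.983 = 587
20–29: 741 × 0.974 = 722
30–39: 1023 × 0.96 = 982
40–49: 518 × 0.976 = 506
50–59: 453 × 0.948 = 429
60+: 702 × 0.936 + 724 × 0.646 = 657 + 468 = 1125
Net migration: 10–19 + 92 → 679; 40–49 + 92 → 598
Population now: 0–9=861, 10–19=679, 20–29=722, 30–39=982, 40–49=598, 50–59=429, 60+=1125
— Period 3 —
Births: 722 × 0.485 = 350 ; 982 × 0.547 = 537 ; 598 × 0.18 = 108 — total 995
10–19: 861 × 0.983 = 846
20–29: 679 × 0.974 = 661
30–39: 722 × 0.96 = 693
40–49: 982 × 0.976 = 958
50–59: 598 × 0.948 = 567
60+: 429 × 0.936 + 1125 × 0.646 = 402 + 727 = 1129
Net migration: 10–19 + 92 → 938; 40–49 + 92 → 1050
Population now: 0–9=995, 10–19=938, 20–29=661, 30–39=693, 40–49=1050, 50–59=567, 60+=1129
Scenario A total after 3 periods: 6033
Scenario B projection —
— Period 1 —
Births: 540 × 0.535 = 289 ; 370 × 0.547 = 202 ; 740 × 0.18 = 133 — total 624
10–19: 660 × 0.983 = 649
20–29: 1050 × 0.974 = 1023
30–39: 540 × 0.96 = 518
40–49: 370 × 0.976 = 361
50–59: 740 × 0.948 = 702
60+: 470 × 0.936 + 440 × 0.646 = 440 + 284 = 724
Net migration: 10–19 + 92 → 741; 40–49 + 92 → 453
Population now: 0–9=624, 10–19=741, 20–29=1023, 30–39=518, 40–49=453, 50–59=702, 60+=724
— Period 2 —
Births: 1023 × 0.535 = 547 ; 518 × 0.547 = 283 ; 453 × 0.18 = 82 — total 912
10–19: 624 × 0.983 = 613
20–29: 741 × 0.974 = 722
30–39: 1023 × 0.96 = 982
40–49: 518 × 0.976 = 506
50–59: 453 × 0.948 = 429
60+: 702 × 0.936 + 724 × 0.646 = 657 + 468 = 1125
Net migration: 10–19 + 92 → 705; 40–49 + 92 → 598
Population now: 0–9=912, 10–19=705, 20–29=722, 30–39=982, 40–49=598, 50–59=429, 60+=1125
— Period 3 —
Births: 722 × 0.535 = 386 ; 982 × 0.547 = 537 ; 598 × 0.18 = 108 — total 1031
10–19: 912 × 0.983 = 896
20–29: 705 × 0.974 = 687
30–39: 722 × 0.96 = 693
40–49: 982 × 0.976 = 958
50–59: 598 × 0.948 = 567
60+: 429 × 0.936 + 1125 × 0.646 = 402 + 727 = 1129
Net migration: 10–19 + 92 → 988; 40–49 + 92 → 1050
Population now: 0–9=1031, 10–19=988, 20–29=687, 30–39=693, 40–49=1050, 50–59=567, 60+=1129
Scenario B total after 3 periods: 6145
Difference B − A = 6145 − 6033 = 112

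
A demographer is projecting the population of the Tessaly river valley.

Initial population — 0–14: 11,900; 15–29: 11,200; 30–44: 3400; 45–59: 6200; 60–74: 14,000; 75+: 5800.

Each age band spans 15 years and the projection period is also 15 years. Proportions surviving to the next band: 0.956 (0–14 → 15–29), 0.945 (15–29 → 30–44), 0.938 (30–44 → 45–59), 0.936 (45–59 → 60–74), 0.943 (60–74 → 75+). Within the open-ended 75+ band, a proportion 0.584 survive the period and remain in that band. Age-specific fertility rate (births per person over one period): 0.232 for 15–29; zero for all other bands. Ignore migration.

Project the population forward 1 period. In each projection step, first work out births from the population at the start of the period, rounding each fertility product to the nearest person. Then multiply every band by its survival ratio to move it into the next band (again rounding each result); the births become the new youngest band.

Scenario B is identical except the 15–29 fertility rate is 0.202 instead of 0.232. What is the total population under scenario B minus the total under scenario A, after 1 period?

Call the groups 1 to 6, youngest first.
[period 1]
Births: 11200 * 0.232 = 2598
Group 2: 11900 * 0.956 = 11376
Group 3: 11200 * 0.945 = 10584
Group 4: 3400 * 0.938 = 3189
Group 5: 6200 * 0.936 = 5803
Group 6: 14000 * 0.943 + 5800 * 0.584 = 13202 + 3387 = 16589
→ [2598, 11376, 10584, 3189, 5803, 16589]
Scenario A total after 1 period: 50139
Scenario B projection —
[period 1]
Births: 11200 * 0.202 = 2262
Group 2: 11900 * 0.956 = 11376
Group 3: 11200 * 0.945 = 10584
Group 4: 3400 * 0.938 = 3189
Group 5: 6200 * 0.936 = 5803
Group 6: 14000 * 0.943 + 5800 * 0.584 = 13202 + 3387 = 16589
→ [2262, 11376, 10584, 3189, 5803, 16589]
Scenario B total after 1 period: 49803
Difference B − A = 49803 − 50139 = -336

-336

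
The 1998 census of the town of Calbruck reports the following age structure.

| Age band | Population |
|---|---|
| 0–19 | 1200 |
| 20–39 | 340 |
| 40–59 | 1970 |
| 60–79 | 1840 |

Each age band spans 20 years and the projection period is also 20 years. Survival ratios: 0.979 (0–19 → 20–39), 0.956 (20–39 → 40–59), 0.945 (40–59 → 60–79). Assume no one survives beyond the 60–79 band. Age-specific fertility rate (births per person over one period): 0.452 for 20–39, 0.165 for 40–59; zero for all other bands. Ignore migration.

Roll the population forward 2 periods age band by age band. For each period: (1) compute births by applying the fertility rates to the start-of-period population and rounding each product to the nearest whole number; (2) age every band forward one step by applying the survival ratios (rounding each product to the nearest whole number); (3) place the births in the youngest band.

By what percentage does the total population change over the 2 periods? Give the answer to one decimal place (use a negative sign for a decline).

(Bands numbered youngest = 1 to oldest = 4.)
Period 1:
Births: 340 × 0.452 = 154  |  1970 × 0.165 = 325 — total 479
Band 2: 1200 × 0.979 = 1175
Band 3: 340 × 0.956 = 325
Band 4: 1970 × 0.945 = 1862
→ [479, 1175, 325, 1862]
Period 2:
Births: 1175 × 0.452 = 531  |  325 × 0.165 = 54 — total 585
Band 2: 479 × 0.979 = 469
Band 3: 1175 × 0.956 = 1123
Band 4: 325 × 0.945 = 307
→ [585, 469, 1123, 307]
Total: 5350 → 2484; change = -2866; percentage change = -53.6%

-53.6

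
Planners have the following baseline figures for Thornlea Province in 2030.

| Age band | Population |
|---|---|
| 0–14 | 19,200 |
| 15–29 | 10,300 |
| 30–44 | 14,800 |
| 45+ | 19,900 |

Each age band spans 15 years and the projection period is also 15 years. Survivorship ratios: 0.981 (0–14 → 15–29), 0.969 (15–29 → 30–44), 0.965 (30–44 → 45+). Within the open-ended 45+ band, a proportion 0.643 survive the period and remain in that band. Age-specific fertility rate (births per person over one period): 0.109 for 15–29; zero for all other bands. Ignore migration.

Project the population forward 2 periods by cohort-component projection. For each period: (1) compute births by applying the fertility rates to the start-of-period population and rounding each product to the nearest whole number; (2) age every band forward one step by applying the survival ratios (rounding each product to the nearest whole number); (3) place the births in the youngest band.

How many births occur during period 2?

2053

Call the groups 1 to 4, youngest first.
Period 1.
Births: 10300 × 0.109 = 1123
Group 2: 19200 × 0.981 = 18835
Group 3: 10300 × 0.969 = 9981
Group 4: 14800 × 0.965 + 19900 × 0.643 = 14282 + 12796 = 27078
End of period: [1123, 18835, 9981, 27078]
Period 2.
Births: 18835 × 0.109 = 2053
Group 2: 1123 × 0.981 = 1102
Group 3: 18835 × 0.969 = 18251
Group 4: 9981 × 0.965 + 27078 × 0.643 = 9632 + 17411 = 27043
End of period: [2053, 1102, 18251, 27043]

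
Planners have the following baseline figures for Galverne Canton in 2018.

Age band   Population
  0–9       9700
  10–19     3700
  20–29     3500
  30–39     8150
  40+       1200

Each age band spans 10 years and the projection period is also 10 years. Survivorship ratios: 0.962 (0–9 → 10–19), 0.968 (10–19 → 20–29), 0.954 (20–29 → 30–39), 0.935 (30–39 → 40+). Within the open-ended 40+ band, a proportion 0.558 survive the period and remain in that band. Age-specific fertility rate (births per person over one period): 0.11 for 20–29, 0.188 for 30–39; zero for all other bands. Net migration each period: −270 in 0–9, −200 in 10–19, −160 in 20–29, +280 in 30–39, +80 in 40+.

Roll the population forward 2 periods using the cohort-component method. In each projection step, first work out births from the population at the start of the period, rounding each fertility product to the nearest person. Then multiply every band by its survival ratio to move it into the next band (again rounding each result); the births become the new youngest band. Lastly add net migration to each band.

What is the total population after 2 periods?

22528

Call the bands 1 to 5, youngest first.
— Period 1 —
Births: 3500 × 0.11 = 385  |  8150 × 0.188 = 1532 — total 1917
Band 2: 9700 × 0.962 = 9331
Band 3: 3700 × 0.968 = 3582
Band 4: 3500 × 0.954 = 3339
Band 5: 8150 × 0.935 + 1200 × 0.558 = 7620 + 670 = 8290
Net migration: Band 1 − 270 → 1647; Band 2 − 200 → 9131; Band 3 − 160 → 3422; Band 4 + 280 → 3619; Band 5 + 80 → 8370
→ [1647, 9131, 3422, 3619, 8370]
— Period 2 —
Births: 3422 × 0.11 = 376  |  3619 × 0.188 = 680 — total 1056
Band 2: 1647 × 0.962 = 1584
Band 3: 9131 × 0.968 = 8839
Band 4: 3422 × 0.954 = 3265
Band 5: 3619 × 0.935 + 8370 × 0.558 = 3384 + 4670 = 8054
Net migration: Band 1 − 270 → 786; Band 2 − 200 → 1384; Band 3 − 160 → 8679; Band 4 + 280 → 3545; Band 5 + 80 → 8134
→ [786, 1384, 8679, 3545, 8134]
Total after period 2: 786 + 1384 + 8679 + 3545 + 8134 = 22528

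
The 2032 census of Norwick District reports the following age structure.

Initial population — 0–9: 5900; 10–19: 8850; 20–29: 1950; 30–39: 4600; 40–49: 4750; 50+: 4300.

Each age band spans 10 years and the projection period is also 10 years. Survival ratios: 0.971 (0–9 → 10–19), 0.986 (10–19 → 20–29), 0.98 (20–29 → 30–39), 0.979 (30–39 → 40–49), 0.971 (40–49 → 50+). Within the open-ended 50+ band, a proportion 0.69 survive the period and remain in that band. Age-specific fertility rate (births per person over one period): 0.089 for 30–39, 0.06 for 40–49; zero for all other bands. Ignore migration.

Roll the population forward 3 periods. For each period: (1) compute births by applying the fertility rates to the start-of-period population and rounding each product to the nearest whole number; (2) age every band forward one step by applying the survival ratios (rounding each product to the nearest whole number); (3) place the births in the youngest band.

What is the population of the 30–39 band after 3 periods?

(Groups numbered youngest = 1 to oldest = 6.)
[period 1]
Births: 4600 × 0.089 = 409, 4750 × 0.06 = 285 → 694
Group 2: 5900 × 0.971 = 5729
Group 3: 8850 × 0.986 = 8726
Group 4: 1950 × 0.98 = 1911
Group 5: 4600 × 0.979 = 4503
Group 6: 4750 × 0.971 + 4300 × 0.69 = 4612 + 2967 = 7579
Giving 694 / 5729 / 8726 / 1911 / 4503 / 7579.
[period 2]
Births: 1911 × 0.089 = 170, 4503 × 0.06 = 270 → 440
Group 2: 694 × 0.971 = 674
Group 3: 5729 × 0.986 = 5649
Group 4: 8726 × 0.98 = 8551
Group 5: 1911 × 0.979 = 1871
Group 6: 4503 × 0.971 + 7579 × 0.69 = 4372 + 5230 = 9602
Giving 440 / 674 / 5649 / 8551 / 1871 / 9602.
[period 3]
Births: 8551 × 0.089 = 761, 1871 × 0.06 = 112 → 873
Group 2: 440 × 0.971 = 427
Group 3: 674 × 0.986 = 665
Group 4: 5649 × 0.98 = 5536
Group 5: 8551 × 0.979 = 8371
Group 6: 1871 × 0.971 + 9602 × 0.69 = 1817 + 6625 = 8442
Giving 873 / 427 / 665 / 5536 / 8371 / 8442.

5536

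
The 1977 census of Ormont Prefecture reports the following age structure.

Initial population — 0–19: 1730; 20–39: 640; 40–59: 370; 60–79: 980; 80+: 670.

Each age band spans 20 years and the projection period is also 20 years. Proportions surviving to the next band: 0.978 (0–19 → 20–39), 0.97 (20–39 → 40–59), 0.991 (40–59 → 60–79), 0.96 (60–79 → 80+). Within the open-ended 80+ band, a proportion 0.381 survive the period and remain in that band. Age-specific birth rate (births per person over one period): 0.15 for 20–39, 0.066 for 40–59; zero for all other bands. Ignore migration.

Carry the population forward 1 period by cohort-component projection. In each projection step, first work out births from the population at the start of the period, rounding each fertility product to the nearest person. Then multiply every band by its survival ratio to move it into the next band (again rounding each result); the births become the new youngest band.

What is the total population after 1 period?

Numbering the bands 1..5 from youngest to oldest:
— Period 1 —
Births: 640 * 0.15 = 96  |  370 * 0.066 = 24 → total 120
Band 2: 1730 * 0.978 = 1692
Band 3: 640 * 0.97 = 621
Band 4: 370 * 0.991 = 367
Band 5: 980 * 0.96 + 670 * 0.381 = 941 + 255 = 1196
→ [120, 1692, 621, 367, 1196]
Total after period 1: 120 + 1692 + 621 + 367 + 1196 = 3996

3996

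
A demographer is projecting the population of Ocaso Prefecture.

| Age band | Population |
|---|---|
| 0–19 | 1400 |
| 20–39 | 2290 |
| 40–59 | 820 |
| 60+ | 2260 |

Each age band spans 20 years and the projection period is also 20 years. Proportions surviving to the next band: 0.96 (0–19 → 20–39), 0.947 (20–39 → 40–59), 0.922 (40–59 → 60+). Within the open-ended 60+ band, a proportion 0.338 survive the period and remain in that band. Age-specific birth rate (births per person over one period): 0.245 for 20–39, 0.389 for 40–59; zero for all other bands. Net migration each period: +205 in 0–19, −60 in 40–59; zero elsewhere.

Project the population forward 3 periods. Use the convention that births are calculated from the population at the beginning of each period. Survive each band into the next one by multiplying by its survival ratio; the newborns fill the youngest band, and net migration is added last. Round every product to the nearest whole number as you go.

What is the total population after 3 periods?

5108

Period 1:
Births: 2290 × 0.245 = 561, 820 × 0.389 = 319 ⇒ total 880
20–39: 1400 × 0.96 = 1344
40–59: 2290 × 0.947 = 2169
60+: 820 × 0.922 + 2260 × 0.338 = 756 + 764 = 1520
Net migration: 0–19 + 205 → 1085; 40–59 − 60 → 2109
Giving 1085 / 1344 / 2109 / 1520.
Period 2:
Births: 1344 × 0.245 = 329, 2109 × 0.389 = 820 ⇒ total 1149
20–39: 1085 × 0.96 = 1042
40–59: 1344 × 0.947 = 1273
60+: 2109 × 0.922 + 1520 × 0.338 = 1944 + 514 = 2458
Net migration: 0–19 + 205 → 1354; 40–59 − 60 → 1213
Giving 1354 / 1042 / 1213 / 2458.
Period 3:
Births: 1042 × 0.245 = 255, 1213 × 0.389 = 472 ⇒ total 727
20–39: 1354 × 0.96 = 1300
40–59: 1042 × 0.947 = 987
60+: 1213 × 0.922 + 2458 × 0.338 = 1118 + 831 = 1949
Net migration: 0–19 + 205 → 932; 40–59 − 60 → 927
Giving 932 / 1300 / 927 / 1949.
Total after period 3: 932 + 1300 + 927 + 1949 = 5108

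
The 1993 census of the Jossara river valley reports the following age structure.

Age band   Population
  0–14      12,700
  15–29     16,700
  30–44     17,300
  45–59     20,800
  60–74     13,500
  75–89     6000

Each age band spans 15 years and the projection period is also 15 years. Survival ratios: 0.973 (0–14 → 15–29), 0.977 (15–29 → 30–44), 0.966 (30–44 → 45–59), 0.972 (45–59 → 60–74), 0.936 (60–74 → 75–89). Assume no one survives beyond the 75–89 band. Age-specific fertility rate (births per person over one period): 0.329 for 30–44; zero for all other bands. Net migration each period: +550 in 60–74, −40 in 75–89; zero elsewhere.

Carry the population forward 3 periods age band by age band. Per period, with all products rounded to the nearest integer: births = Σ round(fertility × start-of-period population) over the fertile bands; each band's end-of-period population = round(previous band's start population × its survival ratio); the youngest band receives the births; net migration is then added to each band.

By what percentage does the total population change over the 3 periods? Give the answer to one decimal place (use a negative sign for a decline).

Numbering the bands 1..6 from youngest to oldest:
— Period 1 —
Births: 17300 * 0.329 = 5692
Band 2: 12700 * 0.973 = 12357
Band 3: 16700 * 0.977 = 16316
Band 4: 17300 * 0.966 = 16712
Band 5: 20800 * 0.972 = 20218
Band 6: 13500 * 0.936 = 12636
Net migration: Band 5 + 550 → 20768; Band 6 − 40 → 12596
End of period: [5692, 12357, 16316, 16712, 20768, 12596]
— Period 2 —
Births: 16316 * 0.329 = 5368
Band 2: 5692 * 0.973 = 5538
Band 3: 12357 * 0.977 = 12073
Band 4: 16316 * 0.966 = 15761
Band 5: 16712 * 0.972 = 16244
Band 6: 20768 * 0.936 = 19439
Net migration: Band 5 + 550 → 16794; Band 6 − 40 → 19399
End of period: [5368, 5538, 12073, 15761, 16794, 19399]
— Period 3 —
Births: 12073 * 0.329 = 3972
Band 2: 5368 * 0.973 = 5223
Band 3: 5538 * 0.977 = 5411
Band 4: 12073 * 0.966 = 11663
Band 5: 15761 * 0.972 = 15320
Band 6: 16794 * 0.936 = 15719
Net migration: Band 5 + 550 → 15870; Band 6 − 40 → 15679
End of period: [3972, 5223, 5411, 11663, 15870, 15679]
Total: 87000 → 57818; change = -29182; percentage change = -33.5%

-33.5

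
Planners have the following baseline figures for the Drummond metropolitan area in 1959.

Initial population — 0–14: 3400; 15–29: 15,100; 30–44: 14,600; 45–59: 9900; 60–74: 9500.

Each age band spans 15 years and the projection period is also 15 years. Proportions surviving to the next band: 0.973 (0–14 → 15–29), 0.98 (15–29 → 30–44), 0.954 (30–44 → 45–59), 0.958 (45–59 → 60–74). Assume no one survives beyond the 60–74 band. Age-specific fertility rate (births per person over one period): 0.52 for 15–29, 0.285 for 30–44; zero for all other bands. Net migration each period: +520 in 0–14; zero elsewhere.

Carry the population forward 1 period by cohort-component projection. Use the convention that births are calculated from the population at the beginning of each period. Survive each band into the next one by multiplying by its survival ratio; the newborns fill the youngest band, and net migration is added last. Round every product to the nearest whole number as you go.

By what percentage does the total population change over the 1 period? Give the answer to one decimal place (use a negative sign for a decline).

(Groups numbered youngest = 1 to oldest = 5.)
— Period 1 —
Births: 15100 × 0.52 = 7852  |  14600 × 0.285 = 4161 — total 12013
Group 2: 3400 × 0.973 = 3308
Group 3: 15100 × 0.98 = 14798
Group 4: 14600 × 0.954 = 13928
Group 5: 9900 × 0.958 = 9484
Net migration: Group 1 + 520 → 12533
Population now: 0–14=12533, 15–29=3308, 30–44=14798, 45–59=13928, 60–74=9484
Total: 52500 → 54051; change = 1551; percentage change = 3.0%

3.0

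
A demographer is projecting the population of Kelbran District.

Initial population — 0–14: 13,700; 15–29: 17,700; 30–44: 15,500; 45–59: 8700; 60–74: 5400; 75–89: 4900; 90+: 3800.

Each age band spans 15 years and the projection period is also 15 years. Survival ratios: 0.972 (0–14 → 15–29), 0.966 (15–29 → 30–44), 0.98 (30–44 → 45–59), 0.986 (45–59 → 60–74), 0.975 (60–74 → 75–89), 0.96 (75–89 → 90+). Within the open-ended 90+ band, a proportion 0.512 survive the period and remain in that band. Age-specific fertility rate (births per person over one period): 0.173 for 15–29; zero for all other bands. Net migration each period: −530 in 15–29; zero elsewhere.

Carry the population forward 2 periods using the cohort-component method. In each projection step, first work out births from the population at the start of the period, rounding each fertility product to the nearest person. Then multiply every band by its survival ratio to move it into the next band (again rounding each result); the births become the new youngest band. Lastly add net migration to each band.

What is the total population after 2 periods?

65565

— Period 1 —
Births: 17700 * 0.173 = 3062
15–29: 13700 * 0.972 = 13316
30–44: 17700 * 0.966 = 17098
45–59: 15500 * 0.98 = 15190
60–74: 8700 * 0.986 = 8578
75–89: 5400 * 0.975 = 5265
90+: 4900 * 0.96 + 3800 * 0.512 = 4704 + 1946 = 6650
Net migration: 15–29 − 530 → 12786
→ [3062, 12786, 17098, 15190, 8578, 5265, 6650]
— Period 2 —
Births: 12786 * 0.173 = 2212
15–29: 3062 * 0.972 = 2976
30–44: 12786 * 0.966 = 12351
45–59: 17098 * 0.98 = 16756
60–74: 15190 * 0.986 = 14977
75–89: 8578 * 0.975 = 8364
90+: 5265 * 0.96 + 6650 * 0.512 = 5054 + 3405 = 8459
Net migration: 15–29 − 530 → 2446
→ [2212, 2446, 12351, 16756, 14977, 8364, 8459]
Total after period 2: 2212 + 2446 + 12351 + 16756 + 14977 + 8364 + 8459 = 65565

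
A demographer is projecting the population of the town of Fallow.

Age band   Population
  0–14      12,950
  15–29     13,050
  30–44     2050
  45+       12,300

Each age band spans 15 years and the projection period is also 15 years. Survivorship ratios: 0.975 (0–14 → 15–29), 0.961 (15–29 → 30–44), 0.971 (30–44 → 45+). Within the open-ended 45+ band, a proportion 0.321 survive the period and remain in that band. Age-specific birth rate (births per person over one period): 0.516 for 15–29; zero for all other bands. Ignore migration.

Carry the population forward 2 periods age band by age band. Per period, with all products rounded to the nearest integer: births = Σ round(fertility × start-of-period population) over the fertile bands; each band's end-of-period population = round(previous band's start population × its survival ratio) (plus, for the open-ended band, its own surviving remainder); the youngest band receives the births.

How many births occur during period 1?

After projecting period 1:
Births: 13050 × 0.516 = 6734
15–29: 12950 × 0.975 = 12626
30–44: 13050 × 0.961 = 12541
45+: 2050 × 0.971 + 12300 × 0.321 = 1991 + 3948 = 5939
End of period: [6734, 12626, 12541, 5939]

6734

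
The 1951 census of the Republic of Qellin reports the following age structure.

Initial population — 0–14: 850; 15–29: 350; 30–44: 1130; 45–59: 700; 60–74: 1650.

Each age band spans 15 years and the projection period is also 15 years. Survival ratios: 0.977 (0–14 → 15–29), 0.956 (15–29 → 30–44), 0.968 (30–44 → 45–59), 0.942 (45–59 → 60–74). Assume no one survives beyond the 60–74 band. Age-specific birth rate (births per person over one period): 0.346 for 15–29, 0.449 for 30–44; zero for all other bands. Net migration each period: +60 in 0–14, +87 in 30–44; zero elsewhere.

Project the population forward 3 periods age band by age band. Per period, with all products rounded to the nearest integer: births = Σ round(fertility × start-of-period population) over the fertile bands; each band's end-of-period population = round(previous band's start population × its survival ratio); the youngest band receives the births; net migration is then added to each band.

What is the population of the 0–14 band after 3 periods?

Period 1.
Births: 350 × 0.346 = 121  |  1130 × 0.449 = 507 — total 628
15–29: 850 × 0.977 = 830
30–44: 350 × 0.956 = 335
45–59: 1130 × 0.968 = 1094
60–74: 700 × 0.942 = 659
Net migration: 0–14 + 60 → 688; 30–44 + 87 → 422
→ [688, 830, 422, 1094, 659]
Period 2.
Births: 830 × 0.346 = 287  |  422 × 0.449 = 189 — total 476
15–29: 688 × 0.977 = 672
30–44: 830 × 0.956 = 793
45–59: 422 × 0.968 = 408
60–74: 1094 × 0.942 = 1031
Net migration: 0–14 + 60 → 536; 30–44 + 87 → 880
→ [536, 672, 880, 408, 1031]
Period 3.
Births: 672 × 0.346 = 233  |  880 × 0.449 = 395 — total 628
15–29: 536 × 0.977 = 524
30–44: 672 × 0.956 = 642
45–59: 880 × 0.968 = 852
60–74: 408 × 0.942 = 384
Net migration: 0–14 + 60 → 688; 30–44 + 87 → 729
→ [688, 524, 729, 852, 384]

688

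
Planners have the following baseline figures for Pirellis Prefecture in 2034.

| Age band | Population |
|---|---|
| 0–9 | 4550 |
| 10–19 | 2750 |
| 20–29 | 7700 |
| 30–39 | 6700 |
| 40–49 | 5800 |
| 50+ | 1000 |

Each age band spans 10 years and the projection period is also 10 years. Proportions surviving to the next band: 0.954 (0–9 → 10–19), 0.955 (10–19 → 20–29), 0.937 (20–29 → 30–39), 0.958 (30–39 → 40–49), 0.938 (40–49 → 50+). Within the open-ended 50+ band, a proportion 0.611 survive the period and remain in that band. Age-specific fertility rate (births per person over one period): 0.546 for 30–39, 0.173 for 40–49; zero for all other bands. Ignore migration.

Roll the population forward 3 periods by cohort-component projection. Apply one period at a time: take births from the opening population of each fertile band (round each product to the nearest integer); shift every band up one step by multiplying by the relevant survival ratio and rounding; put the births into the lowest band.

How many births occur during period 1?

4661

[period 1]
Births: 6700 × 0.546 = 3658, 5800 × 0.173 = 1003 ⇒ total 4661
10–19: 4550 × 0.954 = 4341
20–29: 2750 × 0.955 = 2626
30–39: 7700 × 0.937 = 7215
40–49: 6700 × 0.958 = 6419
50+: 5800 × 0.938 + 1000 × 0.611 = 5440 + 611 = 6051
→ [4661, 4341, 2626, 7215, 6419, 6051]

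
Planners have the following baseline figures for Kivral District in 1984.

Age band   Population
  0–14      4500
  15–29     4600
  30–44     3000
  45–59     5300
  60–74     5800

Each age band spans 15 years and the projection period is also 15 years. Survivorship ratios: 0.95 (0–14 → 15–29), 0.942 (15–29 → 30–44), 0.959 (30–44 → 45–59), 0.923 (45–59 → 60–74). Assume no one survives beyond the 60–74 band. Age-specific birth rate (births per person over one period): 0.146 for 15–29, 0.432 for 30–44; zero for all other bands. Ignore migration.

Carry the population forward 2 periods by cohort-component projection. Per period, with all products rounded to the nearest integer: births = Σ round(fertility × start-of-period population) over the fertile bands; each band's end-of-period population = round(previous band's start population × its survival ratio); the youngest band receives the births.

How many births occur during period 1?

Call the bands 1 to 5, youngest first.
Period 1:
Births: 4600 × 0.146 = 672 ; 3000 × 0.432 = 1296 ⇒ total 1968
Band 2: 4500 × 0.95 = 4275
Band 3: 4600 × 0.942 = 4333
Band 4: 3000 × 0.959 = 2877
Band 5: 5300 × 0.923 = 4892
End of period: [1968, 4275, 4333, 2877, 4892]

1968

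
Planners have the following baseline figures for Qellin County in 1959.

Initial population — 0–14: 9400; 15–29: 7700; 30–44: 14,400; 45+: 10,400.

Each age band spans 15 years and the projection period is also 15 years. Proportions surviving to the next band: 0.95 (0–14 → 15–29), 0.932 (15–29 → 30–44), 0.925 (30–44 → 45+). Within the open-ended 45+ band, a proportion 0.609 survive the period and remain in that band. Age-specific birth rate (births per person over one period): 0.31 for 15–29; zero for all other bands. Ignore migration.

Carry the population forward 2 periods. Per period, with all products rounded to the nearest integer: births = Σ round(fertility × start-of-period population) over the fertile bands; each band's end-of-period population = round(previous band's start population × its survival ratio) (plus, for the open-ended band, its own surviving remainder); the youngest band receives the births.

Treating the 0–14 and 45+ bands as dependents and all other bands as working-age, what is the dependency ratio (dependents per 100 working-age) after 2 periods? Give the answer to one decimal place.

201.8

(Groups numbered youngest = 1 to oldest = 4.)
After projecting period 1:
Births: 7700 * 0.31 = 2387
Group 2: 9400 * 0.95 = 8930
Group 3: 7700 * 0.932 = 7176
Group 4: 14400 * 0.925 + 10400 * 0.609 = 13320 + 6334 = 19654
Giving 2387 / 8930 / 7176 / 19654.
After projecting period 2:
Births: 8930 * 0.31 = 2768
Group 2: 2387 * 0.95 = 2268
Group 3: 8930 * 0.932 = 8323
Group 4: 7176 * 0.925 + 19654 * 0.609 = 6638 + 11969 = 18607
Giving 2768 / 2268 / 8323 / 18607.
Dependents (band 0–14 + band 45+) = 2768 + 18607 = 21375; working-age = 10591; ratio = 21375/10591 × 100 = 201.8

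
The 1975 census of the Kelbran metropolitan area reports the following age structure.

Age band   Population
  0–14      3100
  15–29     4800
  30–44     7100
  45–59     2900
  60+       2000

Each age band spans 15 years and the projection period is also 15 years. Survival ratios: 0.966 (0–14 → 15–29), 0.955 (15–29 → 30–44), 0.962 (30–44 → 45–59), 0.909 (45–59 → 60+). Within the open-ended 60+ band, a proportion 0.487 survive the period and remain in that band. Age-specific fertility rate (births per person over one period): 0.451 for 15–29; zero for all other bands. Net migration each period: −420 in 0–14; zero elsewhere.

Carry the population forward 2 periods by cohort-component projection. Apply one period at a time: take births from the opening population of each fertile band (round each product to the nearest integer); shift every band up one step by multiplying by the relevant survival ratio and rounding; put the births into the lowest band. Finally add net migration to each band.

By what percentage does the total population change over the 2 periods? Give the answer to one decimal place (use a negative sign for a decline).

-10.3

Period 1.
Births: 4800 × 0.451 = 2165
15–29: 3100 × 0.966 = 2995
30–44: 4800 × 0.955 = 4584
45–59: 7100 × 0.962 = 6830
60+: 2900 × 0.909 + 2000 × 0.487 = 2636 + 974 = 3610
Net migration: 0–14 − 420 → 1745
End of period: [1745, 2995, 4584, 6830, 3610]
Period 2.
Births: 2995 × 0.451 = 1351
15–29: 1745 × 0.966 = 1686
30–44: 2995 × 0.955 = 2860
45–59: 4584 × 0.962 = 4410
60+: 6830 × 0.909 + 3610 × 0.487 = 6208 + 1758 = 7966
Net migration: 0–14 − 420 → 931
End of period: [931, 1686, 2860, 4410, 7966]
Total: 19900 → 17853; change = -2047; percentage change = -10.3%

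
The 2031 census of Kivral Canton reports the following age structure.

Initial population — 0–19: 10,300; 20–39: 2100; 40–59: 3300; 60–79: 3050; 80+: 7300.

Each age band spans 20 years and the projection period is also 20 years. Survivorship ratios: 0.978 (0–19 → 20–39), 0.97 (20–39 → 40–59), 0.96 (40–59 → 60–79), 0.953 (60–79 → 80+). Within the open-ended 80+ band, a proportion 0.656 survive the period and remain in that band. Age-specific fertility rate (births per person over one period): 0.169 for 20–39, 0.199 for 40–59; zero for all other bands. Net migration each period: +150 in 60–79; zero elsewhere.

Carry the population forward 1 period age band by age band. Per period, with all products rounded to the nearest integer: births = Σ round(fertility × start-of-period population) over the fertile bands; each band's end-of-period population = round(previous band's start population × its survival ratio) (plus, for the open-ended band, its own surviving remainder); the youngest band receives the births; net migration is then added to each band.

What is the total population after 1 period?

24136

Let group 1 be 0–19 through group 5 = 80+.
Period 1.
Births: 2100 × 0.169 = 355, 3300 × 0.199 = 657 → total 1012
Group 2: 10300 × 0.978 = 10073
Group 3: 2100 × 0.97 = 2037
Group 4: 3300 × 0.96 = 3168
Group 5: 3050 × 0.953 + 7300 × 0.656 = 2907 + 4789 = 7696
Net migration: Group 4 + 150 → 3318
Population now: 0–19=1012, 20–39=10073, 40–59=2037, 60–79=3318, 80+=7696
Total after period 1: 1012 + 10073 + 2037 + 3318 + 7696 = 24136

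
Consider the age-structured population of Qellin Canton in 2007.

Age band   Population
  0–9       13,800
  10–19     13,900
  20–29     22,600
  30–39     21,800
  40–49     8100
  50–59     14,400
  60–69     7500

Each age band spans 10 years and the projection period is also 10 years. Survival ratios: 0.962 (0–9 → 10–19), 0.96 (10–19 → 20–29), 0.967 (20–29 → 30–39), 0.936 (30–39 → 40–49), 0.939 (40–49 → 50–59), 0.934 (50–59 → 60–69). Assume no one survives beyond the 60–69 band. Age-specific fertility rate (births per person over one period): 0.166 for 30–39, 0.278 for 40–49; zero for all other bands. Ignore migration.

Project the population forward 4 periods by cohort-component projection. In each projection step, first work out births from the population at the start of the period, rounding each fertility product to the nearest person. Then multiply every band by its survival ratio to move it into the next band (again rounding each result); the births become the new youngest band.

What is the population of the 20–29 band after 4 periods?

8590

(Groups numbered youngest = 1 to oldest = 7.)
[period 1]
Births: 21800 × 0.166 = 3619 ; 8100 × 0.278 = 2252 → 5871
Group 2: 13800 × 0.962 = 13276
Group 3: 13900 × 0.96 = 13344
Group 4: 22600 × 0.967 = 21854
Group 5: 21800 × 0.936 = 20405
Group 6: 8100 × 0.939 = 7606
Group 7: 14400 × 0.934 = 13450
End of period: [5871, 13276, 13344, 21854, 20405, 7606, 13450]
[period 2]
Births: 21854 × 0.166 = 3628 ; 20405 × 0.278 = 5673 → 9301
Group 2: 5871 × 0.962 = 5648
Group 3: 13276 × 0.96 = 12745
Group 4: 13344 × 0.967 = 12904
Group 5: 21854 × 0.936 = 20455
Group 6: 20405 × 0.939 = 19160
Group 7: 7606 × 0.934 = 7104
End of period: [9301, 5648, 12745, 12904, 20455, 19160, 7104]
[period 3]
Births: 12904 × 0.166 = 2142 ; 20455 × 0.278 = 5686 → 7828
Group 2: 9301 × 0.962 = 8948
Group 3: 5648 × 0.96 = 5422
Group 4: 12745 × 0.967 = 12324
Group 5: 12904 × 0.936 = 12078
Group 6: 20455 × 0.939 = 19207
Group 7: 19160 × 0.934 = 17895
End of period: [7828, 8948, 5422, 12324, 12078, 19207, 17895]
[period 4]
Births: 12324 × 0.166 = 2046 ; 12078 × 0.278 = 3358 → 5404
Group 2: 7828 × 0.962 = 7531
Group 3: 8948 × 0.96 = 8590
Group 4: 5422 × 0.967 = 5243
Group 5: 12324 × 0.936 = 11535
Group 6: 12078 × 0.939 = 11341
Group 7: 19207 × 0.934 = 17939
End of period: [5404, 7531, 8590, 5243, 11535, 11341, 17939]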